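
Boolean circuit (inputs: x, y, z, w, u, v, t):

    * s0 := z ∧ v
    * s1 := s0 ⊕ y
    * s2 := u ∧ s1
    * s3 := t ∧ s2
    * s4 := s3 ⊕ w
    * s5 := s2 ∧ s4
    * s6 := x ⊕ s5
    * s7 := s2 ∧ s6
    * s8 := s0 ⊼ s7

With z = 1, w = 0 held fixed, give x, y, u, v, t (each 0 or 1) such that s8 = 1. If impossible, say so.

x=1, y=0, u=0, v=1, t=1

Check with z = 1, w = 0 and x=1, y=0, u=0, v=1, t=1:
s0 = z ∧ v = 1 ∧ 1 = 1
s1 = s0 ⊕ y = 1 ⊕ 0 = 1
s2 = u ∧ s1 = 0 ∧ 1 = 0
s3 = t ∧ s2 = 1 ∧ 0 = 0
s4 = s3 ⊕ w = 0 ⊕ 0 = 0
s5 = s2 ∧ s4 = 0 ∧ 0 = 0
s6 = x ⊕ s5 = 1 ⊕ 0 = 1
s7 = s2 ∧ s6 = 0 ∧ 1 = 0
s8 = s0 ⊼ s7 = 1 ⊼ 0 = 1
So s8 = 1.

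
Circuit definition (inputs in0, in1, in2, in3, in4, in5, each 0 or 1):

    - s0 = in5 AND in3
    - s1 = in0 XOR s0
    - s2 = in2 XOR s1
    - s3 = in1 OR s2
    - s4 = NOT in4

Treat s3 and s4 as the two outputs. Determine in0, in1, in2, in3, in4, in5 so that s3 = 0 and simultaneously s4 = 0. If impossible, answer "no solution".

Check with in0=0, in1=0, in2=0, in3=0, in4=1, in5=0:
s0 = in5 AND in3 = 0 AND 0 = 0
s1 = in0 XOR s0 = 0 XOR 0 = 0
s2 = in2 XOR s1 = 0 XOR 0 = 0
s3 = in1 OR s2 = 0 OR 0 = 0
s4 = NOT in4 = NOT 1 = 0
So s3 = 0 and s4 = 0.

in0=0, in1=0, in2=0, in3=0, in4=1, in5=0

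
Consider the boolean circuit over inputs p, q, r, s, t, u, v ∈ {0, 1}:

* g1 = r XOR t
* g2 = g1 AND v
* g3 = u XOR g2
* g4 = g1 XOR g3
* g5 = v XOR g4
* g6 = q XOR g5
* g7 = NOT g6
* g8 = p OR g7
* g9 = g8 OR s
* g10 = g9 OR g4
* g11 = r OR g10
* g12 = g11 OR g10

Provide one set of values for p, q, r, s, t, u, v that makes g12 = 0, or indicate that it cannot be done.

p=0, q=0, r=0, s=0, t=1, u=0, v=1

Check with p=0, q=0, r=0, s=0, t=1, u=0, v=1:
g1 = r XOR t = 0 XOR 1 = 1
g2 = g1 AND v = 1 AND 1 = 1
g3 = u XOR g2 = 0 XOR 1 = 1
g4 = g1 XOR g3 = 1 XOR 1 = 0
g5 = v XOR g4 = 1 XOR 0 = 1
g6 = q XOR g5 = 0 XOR 1 = 1
g7 = NOT g6 = NOT 1 = 0
g8 = p OR g7 = 0 OR 0 = 0
g9 = g8 OR s = 0 OR 0 = 0
g10 = g9 OR g4 = 0 OR 0 = 0
g11 = r OR g10 = 0 OR 0 = 0
g12 = g11 OR g10 = 0 OR 0 = 0
So g12 = 0 as required.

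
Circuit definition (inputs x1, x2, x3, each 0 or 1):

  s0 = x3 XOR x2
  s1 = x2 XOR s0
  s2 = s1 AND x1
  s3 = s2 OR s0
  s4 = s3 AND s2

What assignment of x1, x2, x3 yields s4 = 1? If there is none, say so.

x1=1, x2=0, x3=1

s4 = s3 AND s2 must be 1, so both s3 = 1 and s2 = 1.
Check with x1=1, x2=0, x3=1:
s0 = x3 XOR x2 = 1 XOR 0 = 1
s1 = x2 XOR s0 = 0 XOR 1 = 1
s2 = s1 AND x1 = 1 AND 1 = 1
s3 = s2 OR s0 = 1 OR 1 = 1
s4 = s3 AND s2 = 1 AND 1 = 1
So s4 = 1 as required.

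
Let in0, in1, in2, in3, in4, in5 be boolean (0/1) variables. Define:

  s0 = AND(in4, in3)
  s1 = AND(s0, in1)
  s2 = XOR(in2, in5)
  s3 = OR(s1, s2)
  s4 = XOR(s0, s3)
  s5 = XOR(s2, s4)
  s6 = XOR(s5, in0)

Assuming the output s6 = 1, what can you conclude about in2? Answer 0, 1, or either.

either

Both values of in2 occur among assignments with s6 = 1:
  in2=0: in0=0, in1=0, in2=0, in3=1, in4=1, in5=0
  in2=1: in0=0, in1=0, in2=1, in3=1, in4=1, in5=0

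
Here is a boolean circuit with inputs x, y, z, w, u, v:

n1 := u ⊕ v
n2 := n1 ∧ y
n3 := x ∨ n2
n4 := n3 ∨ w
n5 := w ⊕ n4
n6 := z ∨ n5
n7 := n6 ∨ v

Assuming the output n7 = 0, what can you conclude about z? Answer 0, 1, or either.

n7 = n6 ∨ v must be 0, so both n6 = 0 and v = 0.
n6 = z ∨ n5 must be 0, so both z = 0 and n5 = 0.
n5 = w ⊕ n4 must be 0, so w and n4 are equal.
Every assignment with n7 = 0 has z = 0; there are 11 such assignment(s).

0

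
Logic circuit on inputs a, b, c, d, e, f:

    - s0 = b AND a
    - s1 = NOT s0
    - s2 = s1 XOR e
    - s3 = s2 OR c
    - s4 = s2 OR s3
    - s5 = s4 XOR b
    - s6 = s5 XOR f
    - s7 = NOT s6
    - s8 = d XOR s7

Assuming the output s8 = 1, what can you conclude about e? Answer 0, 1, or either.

Both values of e occur among assignments with s8 = 1:
  e=0: a=0, b=0, c=0, d=0, e=0, f=1
  e=1: a=0, b=0, c=0, d=0, e=1, f=0

either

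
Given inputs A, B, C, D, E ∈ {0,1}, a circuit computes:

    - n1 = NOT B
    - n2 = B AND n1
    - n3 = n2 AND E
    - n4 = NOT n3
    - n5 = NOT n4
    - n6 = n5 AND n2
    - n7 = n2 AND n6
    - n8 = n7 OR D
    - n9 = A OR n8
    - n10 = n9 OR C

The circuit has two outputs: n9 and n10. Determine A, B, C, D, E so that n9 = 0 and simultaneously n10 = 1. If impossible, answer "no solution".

Check with A=0, B=1, C=1, D=0, E=1:
n1 = NOT B = NOT 1 = 0
n2 = B AND n1 = 1 AND 0 = 0
n3 = n2 AND E = 0 AND 1 = 0
n4 = NOT n3 = NOT 0 = 1
n5 = NOT n4 = NOT 1 = 0
n6 = n5 AND n2 = 0 AND 0 = 0
n7 = n2 AND n6 = 0 AND 0 = 0
n8 = n7 OR D = 0 OR 0 = 0
n9 = A OR n8 = 0 OR 0 = 0
n10 = n9 OR C = 0 OR 1 = 1
So n9 = 0 and n10 = 1.

A=0, B=1, C=1, D=0, E=1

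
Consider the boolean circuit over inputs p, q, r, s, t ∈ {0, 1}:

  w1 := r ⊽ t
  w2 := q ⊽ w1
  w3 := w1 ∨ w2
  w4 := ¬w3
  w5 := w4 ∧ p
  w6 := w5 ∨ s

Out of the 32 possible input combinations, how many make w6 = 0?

13

w6 = w5 ∨ s must be 0, so both w5 = 0 and s = 0.
w5 = w4 ∧ p must be 0, so at least one of w4, p is 0.
Enumerating the 32 input combinations, 13 give w6 = 0 and 19 give w6 = 1.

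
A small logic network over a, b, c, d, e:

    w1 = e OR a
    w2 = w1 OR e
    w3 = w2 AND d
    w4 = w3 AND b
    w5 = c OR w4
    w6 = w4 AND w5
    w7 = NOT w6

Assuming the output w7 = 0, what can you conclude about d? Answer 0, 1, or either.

1

w7 = NOT w6 must be 0, so w6 = 1.
Every assignment with w7 = 0 has d = 1; there are 6 such assignment(s).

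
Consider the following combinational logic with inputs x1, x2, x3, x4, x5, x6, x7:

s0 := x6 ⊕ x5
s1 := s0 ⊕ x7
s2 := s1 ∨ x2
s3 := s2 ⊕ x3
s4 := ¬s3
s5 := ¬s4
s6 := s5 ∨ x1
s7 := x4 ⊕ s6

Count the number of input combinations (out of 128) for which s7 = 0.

64

s7 = x4 ⊕ s6 must be 0, so x4 and s6 are equal.
Enumerating the 128 input combinations, 64 give s7 = 0 and 64 give s7 = 1.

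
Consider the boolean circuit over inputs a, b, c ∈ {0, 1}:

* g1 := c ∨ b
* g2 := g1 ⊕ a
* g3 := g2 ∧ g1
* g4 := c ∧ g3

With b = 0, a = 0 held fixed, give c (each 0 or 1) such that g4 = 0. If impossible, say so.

g4 = c ∧ g3 must be 0, so at least one of c, g3 is 0.
Check with b = 0, a = 0 and c=0:
g1 = c ∨ b = 0 ∨ 0 = 0
g2 = g1 ⊕ a = 0 ⊕ 0 = 0
g3 = g2 ∧ g1 = 0 ∧ 0 = 0
g4 = c ∧ g3 = 0 ∧ 0 = 0
So g4 = 0.

c=0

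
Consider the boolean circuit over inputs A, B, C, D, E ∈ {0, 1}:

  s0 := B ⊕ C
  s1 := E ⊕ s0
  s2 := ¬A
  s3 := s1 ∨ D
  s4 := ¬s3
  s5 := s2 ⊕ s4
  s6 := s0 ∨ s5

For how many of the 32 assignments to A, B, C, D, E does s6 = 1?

24

s6 = s0 ∨ s5 must be 1, so at least one of s0, s5 is 1.
Enumerating the 32 input combinations, 24 give s6 = 1 and 8 give s6 = 0.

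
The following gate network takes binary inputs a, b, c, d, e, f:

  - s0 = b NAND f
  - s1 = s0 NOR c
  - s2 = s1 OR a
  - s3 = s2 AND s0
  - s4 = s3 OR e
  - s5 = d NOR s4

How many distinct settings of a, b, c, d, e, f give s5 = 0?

s5 = d NOR s4 must be 0, so at least one of d, s4 is 1.
Enumerating the 64 input combinations, 54 give s5 = 0 and 10 give s5 = 1.

54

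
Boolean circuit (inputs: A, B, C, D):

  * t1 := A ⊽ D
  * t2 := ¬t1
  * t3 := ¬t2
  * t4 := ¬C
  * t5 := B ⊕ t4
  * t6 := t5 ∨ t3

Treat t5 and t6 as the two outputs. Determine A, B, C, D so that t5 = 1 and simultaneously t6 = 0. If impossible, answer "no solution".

Across all 16 input combinations, none give both t5 = 1 and t6 = 0.

no solution exists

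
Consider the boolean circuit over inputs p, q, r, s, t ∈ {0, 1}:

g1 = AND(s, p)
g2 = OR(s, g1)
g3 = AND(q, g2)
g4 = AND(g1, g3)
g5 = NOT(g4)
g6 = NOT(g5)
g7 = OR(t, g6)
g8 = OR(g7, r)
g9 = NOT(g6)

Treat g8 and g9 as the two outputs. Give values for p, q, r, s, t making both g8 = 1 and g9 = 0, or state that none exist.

p=1, q=1, r=1, s=1, t=0

Check with p=1, q=1, r=1, s=1, t=0:
g1 = AND(s, p) = AND(1, 1) = 1
g2 = OR(s, g1) = OR(1, 1) = 1
g3 = AND(q, g2) = AND(1, 1) = 1
g4 = AND(g1, g3) = AND(1, 1) = 1
g5 = NOT(g4) = NOT 1 = 0
g6 = NOT(g5) = NOT 0 = 1
g7 = OR(t, g6) = OR(0, 1) = 1
g8 = OR(g7, r) = OR(1, 1) = 1
g9 = NOT(g6) = NOT 1 = 0
So g8 = 1 and g9 = 0.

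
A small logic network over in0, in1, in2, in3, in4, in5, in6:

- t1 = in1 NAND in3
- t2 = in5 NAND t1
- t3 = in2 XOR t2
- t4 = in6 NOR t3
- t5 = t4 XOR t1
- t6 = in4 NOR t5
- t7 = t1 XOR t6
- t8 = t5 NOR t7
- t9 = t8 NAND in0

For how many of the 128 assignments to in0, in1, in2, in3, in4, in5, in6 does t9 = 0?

12

t9 = t8 NAND in0 must be 0, so both t8 = 1 and in0 = 1.
t8 = t5 NOR t7 must be 1, so both t5 = 0 and t7 = 0.
Enumerating the 128 input combinations, 12 give t9 = 0 and 116 give t9 = 1.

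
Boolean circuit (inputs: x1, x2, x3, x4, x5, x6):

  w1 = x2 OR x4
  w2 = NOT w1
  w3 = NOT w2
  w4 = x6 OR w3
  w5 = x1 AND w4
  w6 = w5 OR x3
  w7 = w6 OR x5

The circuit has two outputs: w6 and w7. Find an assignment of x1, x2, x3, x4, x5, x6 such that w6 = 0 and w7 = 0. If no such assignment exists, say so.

Check with x1=0, x2=0, x3=0, x4=0, x5=0, x6=0:
w1 = x2 OR x4 = 0 OR 0 = 0
w2 = NOT w1 = NOT 0 = 1
w3 = NOT w2 = NOT 1 = 0
w4 = x6 OR w3 = 0 OR 0 = 0
w5 = x1 AND w4 = 0 AND 0 = 0
w6 = w5 OR x3 = 0 OR 0 = 0
w7 = w6 OR x5 = 0 OR 0 = 0
So w6 = 0 and w7 = 0.

x1=0, x2=0, x3=0, x4=0, x5=0, x6=0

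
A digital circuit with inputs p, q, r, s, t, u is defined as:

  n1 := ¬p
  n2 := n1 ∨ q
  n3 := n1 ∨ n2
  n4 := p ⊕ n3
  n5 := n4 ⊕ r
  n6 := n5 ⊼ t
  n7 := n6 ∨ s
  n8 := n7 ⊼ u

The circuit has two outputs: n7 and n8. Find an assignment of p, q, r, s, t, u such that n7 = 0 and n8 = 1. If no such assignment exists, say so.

p=0 q=1 r=0 s=0 t=1 u=1

Check with p=0 q=1 r=0 s=0 t=1 u=1:
n1 = ¬p = ¬0 = 1
n2 = n1 ∨ q = 1 ∨ 1 = 1
n3 = n1 ∨ n2 = 1 ∨ 1 = 1
n4 = p ⊕ n3 = 0 ⊕ 1 = 1
n5 = n4 ⊕ r = 1 ⊕ 0 = 1
n6 = n5 ⊼ t = 1 ⊼ 1 = 0
n7 = n6 ∨ s = 0 ∨ 0 = 0
n8 = n7 ⊼ u = 0 ⊼ 1 = 1
So n7 = 0 and n8 = 1.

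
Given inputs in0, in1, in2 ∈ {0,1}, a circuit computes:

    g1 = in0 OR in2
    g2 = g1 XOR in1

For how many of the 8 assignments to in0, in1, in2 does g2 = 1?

g2 = g1 XOR in1 must be 1, so g1 and in1 differ.
Satisfying assignments:
  in0=0, in1=0, in2=1
  in0=0, in1=1, in2=0
  in0=1, in1=0, in2=0
  in0=1, in1=0, in2=1

4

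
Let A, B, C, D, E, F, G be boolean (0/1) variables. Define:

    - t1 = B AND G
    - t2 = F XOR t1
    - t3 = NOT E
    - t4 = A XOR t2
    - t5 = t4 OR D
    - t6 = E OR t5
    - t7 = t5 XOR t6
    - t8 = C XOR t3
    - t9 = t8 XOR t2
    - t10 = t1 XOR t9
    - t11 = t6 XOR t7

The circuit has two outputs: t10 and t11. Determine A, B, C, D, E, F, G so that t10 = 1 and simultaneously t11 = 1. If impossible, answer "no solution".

A=1, B=0, C=1, D=1, E=1, F=0, G=0

Check with A=1, B=0, C=1, D=1, E=1, F=0, G=0:
t1 = B AND G = 0 AND 0 = 0
t2 = F XOR t1 = 0 XOR 0 = 0
t3 = NOT E = NOT 1 = 0
t4 = A XOR t2 = 1 XOR 0 = 1
t5 = t4 OR D = 1 OR 1 = 1
t6 = E OR t5 = 1 OR 1 = 1
t7 = t5 XOR t6 = 1 XOR 1 = 0
t8 = C XOR t3 = 1 XOR 0 = 1
t9 = t8 XOR t2 = 1 XOR 0 = 1
t10 = t1 XOR t9 = 0 XOR 1 = 1
t11 = t6 XOR t7 = 1 XOR 0 = 1
So t10 = 1 and t11 = 1.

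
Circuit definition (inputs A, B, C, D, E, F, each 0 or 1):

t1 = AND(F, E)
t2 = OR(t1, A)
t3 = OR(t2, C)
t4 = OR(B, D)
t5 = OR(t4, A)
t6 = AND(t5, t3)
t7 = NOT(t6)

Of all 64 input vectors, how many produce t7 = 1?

t7 = NOT(t6) must be 1, so t6 = 0.
t6 = AND(t5, t3) must be 0, so at least one of t5, t3 is 0.
Enumerating the 64 input combinations, 17 give t7 = 1 and 47 give t7 = 0.

17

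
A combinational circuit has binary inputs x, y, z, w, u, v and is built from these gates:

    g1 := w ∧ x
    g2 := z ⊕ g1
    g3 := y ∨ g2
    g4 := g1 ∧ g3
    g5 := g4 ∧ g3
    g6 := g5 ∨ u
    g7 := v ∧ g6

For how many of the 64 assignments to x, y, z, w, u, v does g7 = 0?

45

g7 = v ∧ g6 must be 0, so at least one of v, g6 is 0.
Enumerating the 64 input combinations, 45 give g7 = 0 and 19 give g7 = 1.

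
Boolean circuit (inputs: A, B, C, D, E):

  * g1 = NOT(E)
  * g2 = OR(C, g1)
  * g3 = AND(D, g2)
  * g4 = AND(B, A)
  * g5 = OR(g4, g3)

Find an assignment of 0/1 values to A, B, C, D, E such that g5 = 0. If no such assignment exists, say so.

g5 = OR(g4, g3) must be 0, so both g4 = 0 and g3 = 0.
g4 = AND(B, A) must be 0, so at least one of B, A is 0.
Check with A=0, B=0, C=1, D=0, E=0:
g1 = NOT(E) = NOT 0 = 1
g2 = OR(C, g1) = OR(1, 1) = 1
g3 = AND(D, g2) = AND(0, 1) = 0
g4 = AND(B, A) = AND(0, 0) = 0
g5 = OR(g4, g3) = OR(0, 0) = 0
So g5 = 0 as required.

A=0, B=0, C=1, D=0, E=0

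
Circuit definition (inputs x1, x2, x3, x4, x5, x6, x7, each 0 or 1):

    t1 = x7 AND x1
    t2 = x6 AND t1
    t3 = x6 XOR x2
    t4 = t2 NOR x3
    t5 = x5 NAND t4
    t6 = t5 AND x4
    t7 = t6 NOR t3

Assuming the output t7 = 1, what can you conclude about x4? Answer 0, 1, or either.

Both values of x4 occur among assignments with t7 = 1:
  x4=0: x1=0, x2=0, x3=0, x4=0, x5=0, x6=0, x7=0
  x4=1: x1=0, x2=0, x3=0, x4=1, x5=1, x6=0, x7=0

either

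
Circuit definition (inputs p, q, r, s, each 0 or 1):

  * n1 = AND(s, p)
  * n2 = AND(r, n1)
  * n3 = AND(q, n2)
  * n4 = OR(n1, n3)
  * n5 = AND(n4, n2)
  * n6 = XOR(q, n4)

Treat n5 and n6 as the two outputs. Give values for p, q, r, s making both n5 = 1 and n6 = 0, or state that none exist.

p=1, q=1, r=1, s=1

Check with p=1, q=1, r=1, s=1:
n1 = AND(s, p) = AND(1, 1) = 1
n2 = AND(r, n1) = AND(1, 1) = 1
n3 = AND(q, n2) = AND(1, 1) = 1
n4 = OR(n1, n3) = OR(1, 1) = 1
n5 = AND(n4, n2) = AND(1, 1) = 1
n6 = XOR(q, n4) = XOR(1, 1) = 0
So n5 = 1 and n6 = 0.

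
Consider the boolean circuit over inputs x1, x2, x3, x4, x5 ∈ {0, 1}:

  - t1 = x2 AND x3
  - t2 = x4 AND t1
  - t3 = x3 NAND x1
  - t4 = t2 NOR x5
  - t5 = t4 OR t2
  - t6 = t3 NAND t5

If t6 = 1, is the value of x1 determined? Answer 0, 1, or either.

Both values of x1 occur among assignments with t6 = 1:
  x1=0: x1=0, x2=0, x3=0, x4=0, x5=1
  x1=1: x1=1, x2=0, x3=0, x4=0, x5=1

either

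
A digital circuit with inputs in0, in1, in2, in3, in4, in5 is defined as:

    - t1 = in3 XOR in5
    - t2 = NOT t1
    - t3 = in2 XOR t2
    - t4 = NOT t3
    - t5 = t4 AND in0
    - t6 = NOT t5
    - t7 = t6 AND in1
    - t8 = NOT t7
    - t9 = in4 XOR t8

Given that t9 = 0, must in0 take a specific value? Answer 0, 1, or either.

Both values of in0 occur among assignments with t9 = 0:
  in0=0: in0=0, in1=0, in2=0, in3=0, in4=1, in5=0
  in0=1: in0=1, in1=0, in2=0, in3=0, in4=1, in5=0

either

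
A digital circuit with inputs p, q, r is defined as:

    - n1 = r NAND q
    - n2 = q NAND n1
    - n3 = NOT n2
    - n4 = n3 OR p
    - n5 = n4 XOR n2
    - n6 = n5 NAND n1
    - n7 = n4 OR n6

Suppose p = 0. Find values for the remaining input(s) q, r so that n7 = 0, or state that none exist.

q=0 r=1

n7 = n4 OR n6 must be 0, so both n4 = 0 and n6 = 0.
n4 = n3 OR p must be 0, so both n3 = 0 and p = 0.
Check with p = 0 and q=0, r=1:
n1 = r NAND q = 1 NAND 0 = 1
n2 = q NAND n1 = 0 NAND 1 = 1
n3 = NOT n2 = NOT 1 = 0
n4 = n3 OR p = 0 OR 0 = 0
n5 = n4 XOR n2 = 0 XOR 1 = 1
n6 = n5 NAND n1 = 1 NAND 1 = 0
n7 = n4 OR n6 = 0 OR 0 = 0
So n7 = 0.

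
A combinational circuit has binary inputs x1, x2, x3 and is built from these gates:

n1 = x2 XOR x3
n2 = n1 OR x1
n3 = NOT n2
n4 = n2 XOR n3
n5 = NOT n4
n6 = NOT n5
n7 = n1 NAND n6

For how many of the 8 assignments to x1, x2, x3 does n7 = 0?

4

n7 = n1 NAND n6 must be 0, so both n1 = 1 and n6 = 1.
Satisfying assignments:
  x1=0, x2=0, x3=1
  x1=0, x2=1, x3=0
  x1=1, x2=0, x3=1
  x1=1, x2=1, x3=0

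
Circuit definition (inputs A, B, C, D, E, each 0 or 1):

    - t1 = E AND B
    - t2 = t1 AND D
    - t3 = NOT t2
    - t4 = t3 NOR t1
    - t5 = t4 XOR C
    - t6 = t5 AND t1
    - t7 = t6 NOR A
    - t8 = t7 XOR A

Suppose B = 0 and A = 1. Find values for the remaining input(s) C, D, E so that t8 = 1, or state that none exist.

C=1, D=0, E=1

Check with B = 0 and A = 1 and C=1, D=0, E=1:
t1 = E AND B = 1 AND 0 = 0
t2 = t1 AND D = 0 AND 0 = 0
t3 = NOT t2 = NOT 0 = 1
t4 = t3 NOR t1 = 1 NOR 0 = 0
t5 = t4 XOR C = 0 XOR 1 = 1
t6 = t5 AND t1 = 1 AND 0 = 0
t7 = t6 NOR A = 0 NOR 1 = 0
t8 = t7 XOR A = 0 XOR 1 = 1
So t8 = 1.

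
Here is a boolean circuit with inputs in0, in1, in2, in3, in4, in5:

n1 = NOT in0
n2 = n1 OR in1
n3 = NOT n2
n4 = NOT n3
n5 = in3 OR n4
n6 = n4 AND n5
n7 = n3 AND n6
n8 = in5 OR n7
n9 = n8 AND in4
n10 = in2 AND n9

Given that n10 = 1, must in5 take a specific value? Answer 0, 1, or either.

1

n10 = in2 AND n9 must be 1, so both in2 = 1 and n9 = 1.
n9 = n8 AND in4 must be 1, so both n8 = 1 and in4 = 1.
n8 = in5 OR n7 must be 1, so at least one of in5, n7 is 1.
Every assignment with n10 = 1 has in5 = 1; there are 8 such assignment(s).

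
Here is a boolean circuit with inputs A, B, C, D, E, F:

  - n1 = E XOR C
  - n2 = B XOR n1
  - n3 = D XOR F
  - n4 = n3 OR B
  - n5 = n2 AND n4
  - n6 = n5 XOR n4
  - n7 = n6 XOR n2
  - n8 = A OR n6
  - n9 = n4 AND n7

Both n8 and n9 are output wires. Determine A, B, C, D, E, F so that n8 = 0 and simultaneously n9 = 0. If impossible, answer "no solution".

A=0, B=0, C=1, D=1, E=1, F=1

Check with A=0, B=0, C=1, D=1, E=1, F=1:
n1 = E XOR C = 1 XOR 1 = 0
n2 = B XOR n1 = 0 XOR 0 = 0
n3 = D XOR F = 1 XOR 1 = 0
n4 = n3 OR B = 0 OR 0 = 0
n5 = n2 AND n4 = 0 AND 0 = 0
n6 = n5 XOR n4 = 0 XOR 0 = 0
n7 = n6 XOR n2 = 0 XOR 0 = 0
n8 = A OR n6 = 0 OR 0 = 0
n9 = n4 AND n7 = 0 AND 0 = 0
So n8 = 0 and n9 = 0.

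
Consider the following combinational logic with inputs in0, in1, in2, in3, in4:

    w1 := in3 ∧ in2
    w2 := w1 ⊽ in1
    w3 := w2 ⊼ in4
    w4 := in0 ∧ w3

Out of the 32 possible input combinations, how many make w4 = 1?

w4 = in0 ∧ w3 must be 1, so both in0 = 1 and w3 = 1.
w3 = w2 ⊼ in4 must be 1, so at least one of w2, in4 is 0.
Enumerating the 32 input combinations, 13 give w4 = 1 and 19 give w4 = 0.

13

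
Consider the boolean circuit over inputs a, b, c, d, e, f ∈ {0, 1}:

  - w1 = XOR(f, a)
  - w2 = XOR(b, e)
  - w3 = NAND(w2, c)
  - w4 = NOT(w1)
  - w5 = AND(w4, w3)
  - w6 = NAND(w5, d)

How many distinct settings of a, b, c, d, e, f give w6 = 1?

52

w6 = NAND(w5, d) must be 1, so at least one of w5, d is 0.
Enumerating the 64 input combinations, 52 give w6 = 1 and 12 give w6 = 0.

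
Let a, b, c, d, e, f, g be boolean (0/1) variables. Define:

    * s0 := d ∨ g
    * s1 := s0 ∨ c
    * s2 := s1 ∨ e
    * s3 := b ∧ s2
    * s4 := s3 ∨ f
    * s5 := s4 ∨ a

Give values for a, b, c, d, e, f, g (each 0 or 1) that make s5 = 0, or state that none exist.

s5 = s4 ∨ a must be 0, so both s4 = 0 and a = 0.
Check with a=0, b=0, c=1, d=0, e=0, f=0, g=0:
s0 = d ∨ g = 0 ∨ 0 = 0
s1 = s0 ∨ c = 0 ∨ 1 = 1
s2 = s1 ∨ e = 1 ∨ 0 = 1
s3 = b ∧ s2 = 0 ∧ 1 = 0
s4 = s3 ∨ f = 0 ∨ 0 = 0
s5 = s4 ∨ a = 0 ∨ 0 = 0
So s5 = 0 as required.

a=0, b=0, c=1, d=0, e=0, f=0, g=0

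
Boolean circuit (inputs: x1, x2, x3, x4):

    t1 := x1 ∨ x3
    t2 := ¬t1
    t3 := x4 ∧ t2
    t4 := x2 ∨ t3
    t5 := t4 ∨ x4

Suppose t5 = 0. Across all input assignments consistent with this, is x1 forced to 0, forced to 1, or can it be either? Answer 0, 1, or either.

either

Both values of x1 occur among assignments with t5 = 0:
  x1=0: x1=0, x2=0, x3=0, x4=0
  x1=1: x1=1, x2=0, x3=0, x4=0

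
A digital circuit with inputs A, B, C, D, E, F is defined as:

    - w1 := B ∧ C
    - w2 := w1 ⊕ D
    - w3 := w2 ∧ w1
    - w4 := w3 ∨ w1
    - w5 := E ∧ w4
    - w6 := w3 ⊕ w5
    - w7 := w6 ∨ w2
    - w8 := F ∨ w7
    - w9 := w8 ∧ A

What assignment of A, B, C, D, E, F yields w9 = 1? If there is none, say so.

A=1, B=1, C=1, D=1, E=1, F=0

w9 = w8 ∧ A must be 1, so both w8 = 1 and A = 1.
w8 = F ∨ w7 must be 1, so at least one of F, w7 is 1.
Check with A=1, B=1, C=1, D=1, E=1, F=0:
w1 = B ∧ C = 1 ∧ 1 = 1
w2 = w1 ⊕ D = 1 ⊕ 1 = 0
w3 = w2 ∧ w1 = 0 ∧ 1 = 0
w4 = w3 ∨ w1 = 0 ∨ 1 = 1
w5 = E ∧ w4 = 1 ∧ 1 = 1
w6 = w3 ⊕ w5 = 0 ⊕ 1 = 1
w7 = w6 ∨ w2 = 1 ∨ 0 = 1
w8 = F ∨ w7 = 0 ∨ 1 = 1
w9 = w8 ∧ A = 1 ∧ 1 = 1
So w9 = 1 as required.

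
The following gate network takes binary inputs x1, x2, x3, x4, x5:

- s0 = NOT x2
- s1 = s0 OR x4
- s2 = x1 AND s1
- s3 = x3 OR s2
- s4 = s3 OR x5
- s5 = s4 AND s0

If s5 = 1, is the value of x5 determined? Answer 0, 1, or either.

Both values of x5 occur among assignments with s5 = 1:
  x5=0: x1=0, x2=0, x3=1, x4=0, x5=0
  x5=1: x1=0, x2=0, x3=0, x4=0, x5=1

either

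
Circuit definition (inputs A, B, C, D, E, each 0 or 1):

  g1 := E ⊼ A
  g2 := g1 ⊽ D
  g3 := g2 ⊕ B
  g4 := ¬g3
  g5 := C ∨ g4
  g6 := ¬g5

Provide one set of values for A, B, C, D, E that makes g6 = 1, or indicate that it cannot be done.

g6 = ¬g5 must be 1, so g5 = 0.
g5 = C ∨ g4 must be 0, so both C = 0 and g4 = 0.
Check with A=0, B=1, C=0, D=0, E=1:
g1 = E ⊼ A = 1 ⊼ 0 = 1
g2 = g1 ⊽ D = 1 ⊽ 0 = 0
g3 = g2 ⊕ B = 0 ⊕ 1 = 1
g4 = ¬g3 = ¬1 = 0
g5 = C ∨ g4 = 0 ∨ 0 = 0
g6 = ¬g5 = ¬0 = 1
So g6 = 1 as required.

A=0, B=1, C=0, D=0, E=1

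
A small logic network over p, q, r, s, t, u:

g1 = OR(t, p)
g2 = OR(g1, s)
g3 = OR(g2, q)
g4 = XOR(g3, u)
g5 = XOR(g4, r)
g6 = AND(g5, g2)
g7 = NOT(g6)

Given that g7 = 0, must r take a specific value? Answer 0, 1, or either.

Both values of r occur among assignments with g7 = 0:
  r=0: p=0, q=0, r=0, s=0, t=1, u=0
  r=1: p=0, q=0, r=1, s=0, t=1, u=1

either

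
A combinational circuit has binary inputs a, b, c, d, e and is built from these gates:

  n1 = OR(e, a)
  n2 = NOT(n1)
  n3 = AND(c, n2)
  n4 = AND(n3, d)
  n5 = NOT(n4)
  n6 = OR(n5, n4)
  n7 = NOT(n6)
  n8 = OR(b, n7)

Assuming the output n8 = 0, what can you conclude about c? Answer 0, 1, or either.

Both values of c occur among assignments with n8 = 0:
  c=0: a=0, b=0, c=0, d=0, e=0
  c=1: a=0, b=0, c=1, d=0, e=0

either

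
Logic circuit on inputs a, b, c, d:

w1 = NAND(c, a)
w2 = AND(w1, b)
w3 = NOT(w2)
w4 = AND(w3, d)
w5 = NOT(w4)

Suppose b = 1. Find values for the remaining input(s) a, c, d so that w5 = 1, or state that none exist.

Check with b = 1 and a=0, c=1, d=1:
w1 = NAND(c, a) = NAND(1, 0) = 1
w2 = AND(w1, b) = AND(1, 1) = 1
w3 = NOT(w2) = NOT 1 = 0
w4 = AND(w3, d) = AND(0, 1) = 0
w5 = NOT(w4) = NOT 0 = 1
So w5 = 1.

a=0, c=1, d=1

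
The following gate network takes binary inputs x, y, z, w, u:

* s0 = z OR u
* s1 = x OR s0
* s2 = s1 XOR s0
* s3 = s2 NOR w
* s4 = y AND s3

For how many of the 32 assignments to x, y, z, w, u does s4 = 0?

s4 = y AND s3 must be 0, so at least one of y, s3 is 0.
Enumerating the 32 input combinations, 25 give s4 = 0 and 7 give s4 = 1.

25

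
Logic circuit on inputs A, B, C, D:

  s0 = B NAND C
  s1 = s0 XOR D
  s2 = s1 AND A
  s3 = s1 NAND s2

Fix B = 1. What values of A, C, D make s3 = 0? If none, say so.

A=1 C=0 D=0

s3 = s1 NAND s2 must be 0, so both s1 = 1 and s2 = 1.
s1 = s0 XOR D must be 1, so s0 and D differ.
Check with B = 1 and A=1, C=0, D=0:
s0 = B NAND C = 1 NAND 0 = 1
s1 = s0 XOR D = 1 XOR 0 = 1
s2 = s1 AND A = 1 AND 1 = 1
s3 = s1 NAND s2 = 1 NAND 1 = 0
So s3 = 0.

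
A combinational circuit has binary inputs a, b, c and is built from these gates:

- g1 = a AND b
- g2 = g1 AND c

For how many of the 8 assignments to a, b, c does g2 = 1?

1

g2 = g1 AND c must be 1, so both g1 = 1 and c = 1.
Satisfying assignments:
  a=1, b=1, c=1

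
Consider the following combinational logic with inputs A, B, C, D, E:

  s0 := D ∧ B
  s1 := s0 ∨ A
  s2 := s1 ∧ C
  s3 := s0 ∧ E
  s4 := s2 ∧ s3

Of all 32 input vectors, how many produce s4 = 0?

30

s4 = s2 ∧ s3 must be 0, so at least one of s2, s3 is 0.
Enumerating the 32 input combinations, 30 give s4 = 0 and 2 give s4 = 1.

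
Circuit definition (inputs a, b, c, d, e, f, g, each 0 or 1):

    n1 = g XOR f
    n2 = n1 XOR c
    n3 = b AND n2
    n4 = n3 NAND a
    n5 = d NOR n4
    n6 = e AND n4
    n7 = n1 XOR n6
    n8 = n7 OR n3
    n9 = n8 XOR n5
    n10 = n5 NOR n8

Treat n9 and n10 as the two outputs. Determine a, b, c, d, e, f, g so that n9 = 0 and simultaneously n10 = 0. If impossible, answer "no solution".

a=1, b=1, c=1, d=0, e=1, f=1, g=1

Check with a=1, b=1, c=1, d=0, e=1, f=1, g=1:
n1 = g XOR f = 1 XOR 1 = 0
n2 = n1 XOR c = 0 XOR 1 = 1
n3 = b AND n2 = 1 AND 1 = 1
n4 = n3 NAND a = 1 NAND 1 = 0
n5 = d NOR n4 = 0 NOR 0 = 1
n6 = e AND n4 = 1 AND 0 = 0
n7 = n1 XOR n6 = 0 XOR 0 = 0
n8 = n7 OR n3 = 0 OR 1 = 1
n9 = n8 XOR n5 = 1 XOR 1 = 0
n10 = n5 NOR n8 = 1 NOR 1 = 0
So n9 = 0 and n10 = 0.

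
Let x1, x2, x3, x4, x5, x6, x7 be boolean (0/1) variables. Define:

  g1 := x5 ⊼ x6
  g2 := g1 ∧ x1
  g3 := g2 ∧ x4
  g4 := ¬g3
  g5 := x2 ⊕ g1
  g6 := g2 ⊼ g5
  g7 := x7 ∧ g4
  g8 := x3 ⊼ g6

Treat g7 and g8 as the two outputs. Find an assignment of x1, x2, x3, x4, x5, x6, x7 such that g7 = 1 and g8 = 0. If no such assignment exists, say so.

Check with x1=0 x2=1 x3=1 x4=1 x5=0 x6=0 x7=1:
g1 = x5 ⊼ x6 = 0 ⊼ 0 = 1
g2 = g1 ∧ x1 = 1 ∧ 0 = 0
g3 = g2 ∧ x4 = 0 ∧ 1 = 0
g4 = ¬g3 = ¬0 = 1
g5 = x2 ⊕ g1 = 1 ⊕ 1 = 0
g6 = g2 ⊼ g5 = 0 ⊼ 0 = 1
g7 = x7 ∧ g4 = 1 ∧ 1 = 1
g8 = x3 ⊼ g6 = 1 ⊼ 1 = 0
So g7 = 1 and g8 = 0.

x1=0 x2=1 x3=1 x4=1 x5=0 x6=0 x7=1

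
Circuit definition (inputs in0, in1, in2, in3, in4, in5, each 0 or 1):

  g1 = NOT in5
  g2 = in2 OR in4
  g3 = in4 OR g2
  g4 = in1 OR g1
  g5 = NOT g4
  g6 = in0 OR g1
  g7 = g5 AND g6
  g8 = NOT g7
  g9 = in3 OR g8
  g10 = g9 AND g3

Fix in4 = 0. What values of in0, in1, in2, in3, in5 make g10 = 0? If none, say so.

in0=0, in1=1, in2=0, in3=0, in5=0

g10 = g9 AND g3 must be 0, so at least one of g9, g3 is 0.
Check with in4 = 0 and in0=0, in1=1, in2=0, in3=0, in5=0:
g1 = NOT in5 = NOT 0 = 1
g2 = in2 OR in4 = 0 OR 0 = 0
g3 = in4 OR g2 = 0 OR 0 = 0
g4 = in1 OR g1 = 1 OR 1 = 1
g5 = NOT g4 = NOT 1 = 0
g6 = in0 OR g1 = 0 OR 1 = 1
g7 = g5 AND g6 = 0 AND 1 = 0
g8 = NOT g7 = NOT 0 = 1
g9 = in3 OR g8 = 0 OR 1 = 1
g10 = g9 AND g3 = 1 AND 0 = 0
So g10 = 0.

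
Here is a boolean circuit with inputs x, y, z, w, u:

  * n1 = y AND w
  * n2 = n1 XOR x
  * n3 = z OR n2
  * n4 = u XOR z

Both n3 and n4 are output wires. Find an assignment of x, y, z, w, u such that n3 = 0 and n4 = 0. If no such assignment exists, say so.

Check with x=0 y=0 z=0 w=1 u=0:
n1 = y AND w = 0 AND 1 = 0
n2 = n1 XOR x = 0 XOR 0 = 0
n3 = z OR n2 = 0 OR 0 = 0
n4 = u XOR z = 0 XOR 0 = 0
So n3 = 0 and n4 = 0.

x=0 y=0 z=0 w=1 u=0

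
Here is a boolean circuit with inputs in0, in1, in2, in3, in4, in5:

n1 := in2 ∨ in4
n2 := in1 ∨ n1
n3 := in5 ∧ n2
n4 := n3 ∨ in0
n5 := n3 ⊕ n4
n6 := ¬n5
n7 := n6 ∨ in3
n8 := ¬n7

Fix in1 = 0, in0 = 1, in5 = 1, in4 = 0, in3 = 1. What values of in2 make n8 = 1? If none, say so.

With in1 = 0, in0 = 1, in5 = 1, in4 = 0, in3 = 1 fixed, none of the 2 settings of in2 give n8 = 1.
For example, with in2=0:
n1 = in2 ∨ in4 = 0 ∨ 0 = 0
n2 = in1 ∨ n1 = 0 ∨ 0 = 0
n3 = in5 ∧ n2 = 1 ∧ 0 = 0
n4 = n3 ∨ in0 = 0 ∨ 1 = 1
n5 = n3 ⊕ n4 = 0 ⊕ 1 = 1
n6 = ¬n5 = ¬1 = 0
n7 = n6 ∨ in3 = 0 ∨ 1 = 1
n8 = ¬n7 = ¬1 = 0
giving n8 = 0 ≠ 1.

no solution exists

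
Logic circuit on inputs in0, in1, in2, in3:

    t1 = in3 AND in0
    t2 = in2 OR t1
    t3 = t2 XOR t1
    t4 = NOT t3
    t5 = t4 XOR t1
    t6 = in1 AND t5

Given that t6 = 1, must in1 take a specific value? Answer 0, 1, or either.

1

t6 = in1 AND t5 must be 1, so both in1 = 1 and t5 = 1.
Every assignment with t6 = 1 has in1 = 1; there are 3 such assignment(s).
  in0=0, in1=1, in2=0, in3=0
  in0=0, in1=1, in2=0, in3=1
  in0=1, in1=1, in2=0, in3=0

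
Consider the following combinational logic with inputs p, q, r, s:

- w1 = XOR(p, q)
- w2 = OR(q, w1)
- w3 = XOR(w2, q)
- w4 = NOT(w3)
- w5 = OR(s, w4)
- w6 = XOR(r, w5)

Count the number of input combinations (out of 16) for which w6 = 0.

8

w6 = XOR(r, w5) must be 0, so r and w5 are equal.
Enumerating the 16 input combinations, 8 give w6 = 0 and 8 give w6 = 1.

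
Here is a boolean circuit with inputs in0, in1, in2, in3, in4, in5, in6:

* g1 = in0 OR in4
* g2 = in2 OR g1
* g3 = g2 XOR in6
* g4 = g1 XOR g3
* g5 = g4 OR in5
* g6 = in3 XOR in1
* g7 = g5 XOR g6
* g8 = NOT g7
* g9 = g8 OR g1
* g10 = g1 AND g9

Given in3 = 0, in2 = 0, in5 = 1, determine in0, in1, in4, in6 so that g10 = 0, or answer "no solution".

in0=0, in1=1, in4=0, in6=0

Check with in3 = 0, in2 = 0, in5 = 1 and in0=0, in1=1, in4=0, in6=0:
g1 = in0 OR in4 = 0 OR 0 = 0
g2 = in2 OR g1 = 0 OR 0 = 0
g3 = g2 XOR in6 = 0 XOR 0 = 0
g4 = g1 XOR g3 = 0 XOR 0 = 0
g5 = g4 OR in5 = 0 OR 1 = 1
g6 = in3 XOR in1 = 0 XOR 1 = 1
g7 = g5 XOR g6 = 1 XOR 1 = 0
g8 = NOT g7 = NOT 0 = 1
g9 = g8 OR g1 = 1 OR 0 = 1
g10 = g1 AND g9 = 0 AND 1 = 0
So g10 = 0.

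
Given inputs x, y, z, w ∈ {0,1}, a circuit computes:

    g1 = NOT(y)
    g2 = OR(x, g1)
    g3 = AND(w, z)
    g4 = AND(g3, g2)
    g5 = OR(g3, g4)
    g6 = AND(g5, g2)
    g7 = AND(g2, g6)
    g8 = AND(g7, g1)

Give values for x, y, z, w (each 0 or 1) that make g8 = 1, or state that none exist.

x=1, y=0, z=1, w=1

g8 = AND(g7, g1) must be 1, so both g7 = 1 and g1 = 1.
g7 = AND(g2, g6) must be 1, so both g2 = 1 and g6 = 1.
g1 = NOT(y) must be 1, so y = 0.
Check with x=1, y=0, z=1, w=1:
g1 = NOT(y) = NOT 0 = 1
g2 = OR(x, g1) = OR(1, 1) = 1
g3 = AND(w, z) = AND(1, 1) = 1
g4 = AND(g3, g2) = AND(1, 1) = 1
g5 = OR(g3, g4) = OR(1, 1) = 1
g6 = AND(g5, g2) = AND(1, 1) = 1
g7 = AND(g2, g6) = AND(1, 1) = 1
g8 = AND(g7, g1) = AND(1, 1) = 1
So g8 = 1 as required.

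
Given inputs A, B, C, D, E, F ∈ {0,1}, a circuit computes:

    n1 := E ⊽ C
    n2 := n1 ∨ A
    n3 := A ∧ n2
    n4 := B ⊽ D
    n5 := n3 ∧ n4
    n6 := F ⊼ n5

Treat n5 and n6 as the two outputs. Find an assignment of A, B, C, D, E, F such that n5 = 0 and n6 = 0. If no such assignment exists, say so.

no solution exists

Across all 64 input combinations, none give both n5 = 0 and n6 = 0.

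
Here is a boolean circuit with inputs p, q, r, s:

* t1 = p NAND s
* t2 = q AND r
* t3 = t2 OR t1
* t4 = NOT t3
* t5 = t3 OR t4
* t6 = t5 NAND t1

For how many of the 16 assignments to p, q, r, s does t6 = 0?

12

t6 = t5 NAND t1 must be 0, so both t5 = 1 and t1 = 1.
Enumerating the 16 input combinations, 12 give t6 = 0 and 4 give t6 = 1.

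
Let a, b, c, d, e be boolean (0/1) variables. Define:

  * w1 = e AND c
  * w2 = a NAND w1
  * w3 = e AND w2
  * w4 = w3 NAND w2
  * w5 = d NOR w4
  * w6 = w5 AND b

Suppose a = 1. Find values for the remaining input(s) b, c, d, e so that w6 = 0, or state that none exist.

b=1, c=1, d=1, e=1

Check with a = 1 and b=1, c=1, d=1, e=1:
w1 = e AND c = 1 AND 1 = 1
w2 = a NAND w1 = 1 NAND 1 = 0
w3 = e AND w2 = 1 AND 0 = 0
w4 = w3 NAND w2 = 0 NAND 0 = 1
w5 = d NOR w4 = 1 NOR 1 = 0
w6 = w5 AND b = 0 AND 1 = 0
So w6 = 0.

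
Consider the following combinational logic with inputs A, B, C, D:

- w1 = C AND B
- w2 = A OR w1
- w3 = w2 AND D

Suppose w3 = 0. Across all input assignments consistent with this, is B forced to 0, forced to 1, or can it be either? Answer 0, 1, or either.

either

Both values of B occur among assignments with w3 = 0:
  B=0: A=0, B=0, C=0, D=0
  B=1: A=0, B=1, C=0, D=0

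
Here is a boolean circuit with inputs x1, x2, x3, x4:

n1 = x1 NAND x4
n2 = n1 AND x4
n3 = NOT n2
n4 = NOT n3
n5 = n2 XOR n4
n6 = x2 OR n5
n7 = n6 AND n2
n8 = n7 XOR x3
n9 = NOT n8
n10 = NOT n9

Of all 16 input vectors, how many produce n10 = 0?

8

n10 = NOT n9 must be 0, so n9 = 1.
n9 = NOT n8 must be 1, so n8 = 0.
Enumerating the 16 input combinations, 8 give n10 = 0 and 8 give n10 = 1.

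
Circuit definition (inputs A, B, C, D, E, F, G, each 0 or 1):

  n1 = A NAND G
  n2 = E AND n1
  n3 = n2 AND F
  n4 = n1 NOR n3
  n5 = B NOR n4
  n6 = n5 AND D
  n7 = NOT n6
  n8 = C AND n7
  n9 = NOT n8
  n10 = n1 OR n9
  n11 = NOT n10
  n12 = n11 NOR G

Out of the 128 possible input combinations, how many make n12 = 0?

n12 = n11 NOR G must be 0, so at least one of n11, G is 1.
Enumerating the 128 input combinations, 64 give n12 = 0 and 64 give n12 = 1.

64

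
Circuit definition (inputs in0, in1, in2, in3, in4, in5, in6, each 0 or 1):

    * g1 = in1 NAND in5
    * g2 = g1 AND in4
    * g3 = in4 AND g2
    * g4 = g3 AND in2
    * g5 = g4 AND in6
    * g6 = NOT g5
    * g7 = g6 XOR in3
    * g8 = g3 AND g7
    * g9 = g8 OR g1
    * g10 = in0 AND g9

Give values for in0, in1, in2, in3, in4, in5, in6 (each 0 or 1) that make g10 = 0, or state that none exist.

g10 = in0 AND g9 must be 0, so at least one of in0, g9 is 0.
Check with in0=0 in1=1 in2=0 in3=0 in4=1 in5=0 in6=1:
g1 = in1 NAND in5 = 1 NAND 0 = 1
g2 = g1 AND in4 = 1 AND 1 = 1
g3 = in4 AND g2 = 1 AND 1 = 1
g4 = g3 AND in2 = 1 AND 0 = 0
g5 = g4 AND in6 = 0 AND 1 = 0
g6 = NOT g5 = NOT 0 = 1
g7 = g6 XOR in3 = 1 XOR 0 = 1
g8 = g3 AND g7 = 1 AND 1 = 1
g9 = g8 OR g1 = 1 OR 1 = 1
g10 = in0 AND g9 = 0 AND 1 = 0
So g10 = 0 as required.

in0=0 in1=1 in2=0 in3=0 in4=1 in5=0 in6=1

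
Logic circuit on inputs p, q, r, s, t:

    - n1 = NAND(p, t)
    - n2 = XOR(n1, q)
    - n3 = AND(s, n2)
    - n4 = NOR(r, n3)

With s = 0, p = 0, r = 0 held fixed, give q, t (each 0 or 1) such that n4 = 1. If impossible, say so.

n4 = NOR(r, n3) must be 1, so both r = 0 and n3 = 0.
Check with s = 0, p = 0, r = 0 and q=1, t=0:
n1 = NAND(p, t) = NAND(0, 0) = 1
n2 = XOR(n1, q) = XOR(1, 1) = 0
n3 = AND(s, n2) = AND(0, 0) = 0
n4 = NOR(r, n3) = NOR(0, 0) = 1
So n4 = 1.

q=1, t=0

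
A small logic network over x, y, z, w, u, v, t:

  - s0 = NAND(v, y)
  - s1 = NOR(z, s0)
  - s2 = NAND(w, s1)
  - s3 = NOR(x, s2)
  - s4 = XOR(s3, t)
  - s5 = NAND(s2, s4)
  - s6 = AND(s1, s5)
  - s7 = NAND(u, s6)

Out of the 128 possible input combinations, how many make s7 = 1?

122

s7 = NAND(u, s6) must be 1, so at least one of u, s6 is 0.
Enumerating the 128 input combinations, 122 give s7 = 1 and 6 give s7 = 0.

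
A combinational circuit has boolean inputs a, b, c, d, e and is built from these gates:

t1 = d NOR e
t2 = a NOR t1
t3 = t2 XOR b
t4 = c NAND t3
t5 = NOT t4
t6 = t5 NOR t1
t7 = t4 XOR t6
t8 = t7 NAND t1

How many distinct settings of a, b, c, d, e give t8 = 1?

26

t8 = t7 NAND t1 must be 1, so at least one of t7, t1 is 0.
Enumerating the 32 input combinations, 26 give t8 = 1 and 6 give t8 = 0.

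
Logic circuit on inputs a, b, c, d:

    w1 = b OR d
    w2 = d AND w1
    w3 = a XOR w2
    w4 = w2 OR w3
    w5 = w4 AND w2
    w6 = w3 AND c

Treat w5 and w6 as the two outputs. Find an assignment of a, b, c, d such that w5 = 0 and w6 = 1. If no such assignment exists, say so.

a=1, b=1, c=1, d=0

Check with a=1, b=1, c=1, d=0:
w1 = b OR d = 1 OR 0 = 1
w2 = d AND w1 = 0 AND 1 = 0
w3 = a XOR w2 = 1 XOR 0 = 1
w4 = w2 OR w3 = 0 OR 1 = 1
w5 = w4 AND w2 = 1 AND 0 = 0
w6 = w3 AND c = 1 AND 1 = 1
So w5 = 0 and w6 = 1.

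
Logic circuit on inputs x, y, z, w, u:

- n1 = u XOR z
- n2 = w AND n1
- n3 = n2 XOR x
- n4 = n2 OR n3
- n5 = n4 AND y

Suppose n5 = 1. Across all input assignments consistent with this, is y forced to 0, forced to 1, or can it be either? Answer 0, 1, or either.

1

n5 = n4 AND y must be 1, so both n4 = 1 and y = 1.
Every assignment with n5 = 1 has y = 1; there are 10 such assignment(s).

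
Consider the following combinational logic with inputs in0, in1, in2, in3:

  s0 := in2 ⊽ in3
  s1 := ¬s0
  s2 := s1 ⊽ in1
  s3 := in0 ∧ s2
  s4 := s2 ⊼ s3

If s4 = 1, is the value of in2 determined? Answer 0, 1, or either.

either

Both values of in2 occur among assignments with s4 = 1:
  in2=0: in0=0, in1=0, in2=0, in3=0
  in2=1: in0=0, in1=0, in2=1, in3=0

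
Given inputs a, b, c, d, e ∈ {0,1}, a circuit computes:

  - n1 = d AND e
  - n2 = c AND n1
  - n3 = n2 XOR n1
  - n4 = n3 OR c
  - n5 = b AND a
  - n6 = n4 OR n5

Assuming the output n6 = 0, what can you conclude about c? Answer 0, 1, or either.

0

n6 = n4 OR n5 must be 0, so both n4 = 0 and n5 = 0.
Every assignment with n6 = 0 has c = 0; there are 9 such assignment(s).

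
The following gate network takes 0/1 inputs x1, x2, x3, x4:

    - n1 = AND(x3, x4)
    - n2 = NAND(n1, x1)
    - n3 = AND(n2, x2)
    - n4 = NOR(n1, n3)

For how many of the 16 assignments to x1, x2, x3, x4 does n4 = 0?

10

n4 = NOR(n1, n3) must be 0, so at least one of n1, n3 is 1.
Enumerating the 16 input combinations, 10 give n4 = 0 and 6 give n4 = 1.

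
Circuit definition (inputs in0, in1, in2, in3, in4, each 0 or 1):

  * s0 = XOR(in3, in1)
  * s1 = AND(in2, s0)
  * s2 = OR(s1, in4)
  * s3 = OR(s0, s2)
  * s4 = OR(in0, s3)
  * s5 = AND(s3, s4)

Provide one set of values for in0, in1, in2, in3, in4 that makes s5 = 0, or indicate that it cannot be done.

in0=1, in1=0, in2=1, in3=0, in4=0

Check with in0=1, in1=0, in2=1, in3=0, in4=0:
s0 = XOR(in3, in1) = XOR(0, 0) = 0
s1 = AND(in2, s0) = AND(1, 0) = 0
s2 = OR(s1, in4) = OR(0, 0) = 0
s3 = OR(s0, s2) = OR(0, 0) = 0
s4 = OR(in0, s3) = OR(1, 0) = 1
s5 = AND(s3, s4) = AND(0, 1) = 0
So s5 = 0 as required.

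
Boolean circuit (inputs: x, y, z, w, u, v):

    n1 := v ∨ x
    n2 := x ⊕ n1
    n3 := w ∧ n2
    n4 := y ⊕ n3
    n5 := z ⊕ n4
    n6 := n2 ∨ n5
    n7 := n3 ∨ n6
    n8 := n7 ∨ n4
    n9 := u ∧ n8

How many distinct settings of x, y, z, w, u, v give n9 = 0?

38

n9 = u ∧ n8 must be 0, so at least one of u, n8 is 0.
Enumerating the 64 input combinations, 38 give n9 = 0 and 26 give n9 = 1.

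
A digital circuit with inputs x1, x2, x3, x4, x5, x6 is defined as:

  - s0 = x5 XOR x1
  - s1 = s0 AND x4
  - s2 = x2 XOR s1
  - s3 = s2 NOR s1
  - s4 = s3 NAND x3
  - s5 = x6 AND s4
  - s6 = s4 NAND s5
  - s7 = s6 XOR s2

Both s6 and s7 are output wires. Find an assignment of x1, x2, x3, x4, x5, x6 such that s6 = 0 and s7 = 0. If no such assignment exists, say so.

x1=1, x2=0, x3=0, x4=1, x5=1, x6=1

Check with x1=1, x2=0, x3=0, x4=1, x5=1, x6=1:
s0 = x5 XOR x1 = 1 XOR 1 = 0
s1 = s0 AND x4 = 0 AND 1 = 0
s2 = x2 XOR s1 = 0 XOR 0 = 0
s3 = s2 NOR s1 = 0 NOR 0 = 1
s4 = s3 NAND x3 = 1 NAND 0 = 1
s5 = x6 AND s4 = 1 AND 1 = 1
s6 = s4 NAND s5 = 1 NAND 1 = 0
s7 = s6 XOR s2 = 0 XOR 0 = 0
So s6 = 0 and s7 = 0.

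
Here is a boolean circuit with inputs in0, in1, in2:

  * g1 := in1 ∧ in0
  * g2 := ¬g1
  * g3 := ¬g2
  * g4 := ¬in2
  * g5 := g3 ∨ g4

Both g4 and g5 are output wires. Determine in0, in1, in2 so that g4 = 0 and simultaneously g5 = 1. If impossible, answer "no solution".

Check with in0=1 in1=1 in2=1:
g1 = in1 ∧ in0 = 1 ∧ 1 = 1
g2 = ¬g1 = ¬1 = 0
g3 = ¬g2 = ¬0 = 1
g4 = ¬in2 = ¬1 = 0
g5 = g3 ∨ g4 = 1 ∨ 0 = 1
So g4 = 0 and g5 = 1.

in0=1 in1=1 in2=1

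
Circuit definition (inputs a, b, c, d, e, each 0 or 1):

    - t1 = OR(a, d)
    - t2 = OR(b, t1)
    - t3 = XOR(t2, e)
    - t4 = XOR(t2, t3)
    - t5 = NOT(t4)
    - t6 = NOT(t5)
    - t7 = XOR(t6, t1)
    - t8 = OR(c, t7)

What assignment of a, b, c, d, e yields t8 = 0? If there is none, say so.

a=1, b=0, c=0, d=0, e=1

t8 = OR(c, t7) must be 0, so both c = 0 and t7 = 0.
t7 = XOR(t6, t1) must be 0, so t6 and t1 are equal.
Check with a=1, b=0, c=0, d=0, e=1:
t1 = OR(a, d) = OR(1, 0) = 1
t2 = OR(b, t1) = OR(0, 1) = 1
t3 = XOR(t2, e) = XOR(1, 1) = 0
t4 = XOR(t2, t3) = XOR(1, 0) = 1
t5 = NOT(t4) = NOT 1 = 0
t6 = NOT(t5) = NOT 0 = 1
t7 = XOR(t6, t1) = XOR(1, 1) = 0
t8 = OR(c, t7) = OR(0, 0) = 0
So t8 = 0 as required.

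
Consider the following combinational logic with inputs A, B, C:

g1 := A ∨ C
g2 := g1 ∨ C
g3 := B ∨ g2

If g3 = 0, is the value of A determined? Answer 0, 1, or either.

0

g3 = B ∨ g2 must be 0, so both B = 0 and g2 = 0.
g2 = g1 ∨ C must be 0, so both g1 = 0 and C = 0.
g1 = A ∨ C must be 0, so both A = 0 and C = 0.
Every assignment with g3 = 0 has A = 0; there are 1 such assignment(s).
  A=0, B=0, C=0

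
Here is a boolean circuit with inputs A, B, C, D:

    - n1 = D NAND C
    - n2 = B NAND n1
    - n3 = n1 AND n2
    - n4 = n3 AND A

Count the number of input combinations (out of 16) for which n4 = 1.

n4 = n3 AND A must be 1, so both n3 = 1 and A = 1.
Satisfying assignments:
  A=1, B=0, C=0, D=0
  A=1, B=0, C=0, D=1
  A=1, B=0, C=1, D=0

3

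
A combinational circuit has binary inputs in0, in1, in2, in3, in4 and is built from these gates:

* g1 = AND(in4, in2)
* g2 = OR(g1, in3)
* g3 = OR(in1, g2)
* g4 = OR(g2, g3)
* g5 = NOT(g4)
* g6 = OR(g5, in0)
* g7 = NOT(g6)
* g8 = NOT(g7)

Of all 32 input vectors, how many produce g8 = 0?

13

g8 = NOT(g7) must be 0, so g7 = 1.
g7 = NOT(g6) must be 1, so g6 = 0.
Enumerating the 32 input combinations, 13 give g8 = 0 and 19 give g8 = 1.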